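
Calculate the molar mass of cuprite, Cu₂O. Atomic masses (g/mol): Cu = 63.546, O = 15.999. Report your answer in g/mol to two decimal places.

143.09 g/mol

M = 2·63.546 + 1·15.999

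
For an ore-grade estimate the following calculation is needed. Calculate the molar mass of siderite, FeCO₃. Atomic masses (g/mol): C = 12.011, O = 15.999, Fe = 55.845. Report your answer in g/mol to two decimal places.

115.85 g/mol

M = 1(55.845) + 1(12.011) + 3(15.999)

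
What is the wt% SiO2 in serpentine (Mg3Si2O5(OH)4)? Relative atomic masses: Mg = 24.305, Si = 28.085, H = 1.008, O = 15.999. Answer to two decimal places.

43.36 wt%

M(Mg3Si2O5(OH)4) = 277.108 g/mol; M(SiO2) = 60.083 g/mol.
Moles SiO2 per formula unit = 2 Si ÷ 1 = 2.0000.
SiO2 fraction = (2.0000 × 60.083) / 277.108 = 120.166/277.108 = 0.4336.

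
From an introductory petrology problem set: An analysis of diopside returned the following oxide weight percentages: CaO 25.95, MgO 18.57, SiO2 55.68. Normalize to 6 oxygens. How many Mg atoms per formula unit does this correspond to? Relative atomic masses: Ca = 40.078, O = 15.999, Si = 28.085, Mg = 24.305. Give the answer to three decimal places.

0.996 Mg apfu

CaO (M=56.077): mol = 0.46276; Ca = 0.46276, O = 0.46276.
MgO (M=40.304): mol = 0.46075; Mg = 0.46075, O = 0.46075.
SiO2 (M=60.083): mol = 0.92672; Si = 0.92672, O = 1.85344.
ΣO = 2.77695; factor = 6/ΣO = 2.16064.
Mg apfu = 0.46075 × 2.16064 = 0.996.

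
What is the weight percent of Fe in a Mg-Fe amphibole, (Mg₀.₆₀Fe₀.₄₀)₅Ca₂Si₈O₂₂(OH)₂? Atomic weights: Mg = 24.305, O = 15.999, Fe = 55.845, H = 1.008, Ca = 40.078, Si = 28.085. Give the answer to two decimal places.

12.76 mass %

Molar mass of (Mg₀.₆₀Fe₀.₄₀)₅Ca₂Si₈O₂₂(OH)₂: 3·24.305 + 2·55.845 + 2·40.078 + 8·28.085 + 24·15.999 + 2·1.008 = 875.433 g/mol.
Mass of Fe per formula unit: 2 × 55.845 = 111.690 g.
Weight fraction Fe = 111.690 / 875.433 = 0.1276.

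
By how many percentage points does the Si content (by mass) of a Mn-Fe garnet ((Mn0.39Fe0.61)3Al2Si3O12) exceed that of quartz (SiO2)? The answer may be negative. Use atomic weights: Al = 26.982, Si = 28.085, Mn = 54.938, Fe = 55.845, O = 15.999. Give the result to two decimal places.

Si in (Mn0.39Fe0.61)3Al2Si3O12: molar mass 496.681 g/mol; 3×28.085 = 84.255 g → 16.96 wt%.
Si in SiO2: molar mass 60.083 g/mol; 1×28.085 = 28.085 g → 46.74 wt%.
Difference = 16.96 − 46.74 = -29.78 percentage points.

-29.78 percentage points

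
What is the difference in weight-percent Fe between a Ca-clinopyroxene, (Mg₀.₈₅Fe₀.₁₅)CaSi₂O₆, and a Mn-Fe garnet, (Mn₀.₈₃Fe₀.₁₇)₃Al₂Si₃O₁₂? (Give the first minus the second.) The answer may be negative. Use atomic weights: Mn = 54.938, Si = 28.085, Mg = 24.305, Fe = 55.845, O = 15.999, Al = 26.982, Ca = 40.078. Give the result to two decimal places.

-1.96 percentage points

First mineral: 8.377 g Fe in 221.278 g formula = 3.79 wt% Fe.
Second mineral: 28.481 g Fe in 495.484 g formula = 5.75 wt% Fe.
3.79% − 5.75% gives a difference of -1.96 percentage points.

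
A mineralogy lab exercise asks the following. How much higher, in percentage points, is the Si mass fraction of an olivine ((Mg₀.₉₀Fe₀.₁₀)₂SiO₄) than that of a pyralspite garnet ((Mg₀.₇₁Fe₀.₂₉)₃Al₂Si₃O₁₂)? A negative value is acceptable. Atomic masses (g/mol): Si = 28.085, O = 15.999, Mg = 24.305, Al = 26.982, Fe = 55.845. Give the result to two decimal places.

-0.46 percentage points

First mineral: 28.085 g Si in 146.999 g formula = 19.11 wt% Si.
Second mineral: 84.255 g Si in 430.562 g formula = 19.57 wt% Si.
19.11% − 19.57% gives a difference of -0.46 percentage points.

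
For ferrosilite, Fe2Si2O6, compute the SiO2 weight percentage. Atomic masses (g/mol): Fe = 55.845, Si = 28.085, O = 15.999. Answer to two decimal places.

45.54 wt%

Molar mass of Fe2Si2O6 = 2·55.845 + 2·28.085 + 6·15.999 = 263.854 g/mol.
Each formula unit contains 2 Si, equivalent to 2/1 = 2.0000 mol SiO2.
M(SiO2) = 1×28.085 + 2×15.999 = 60.083 g/mol.
Mass of SiO2 per formula unit = 2.0000 × 60.083 = 120.166 g.
SiO2 wt% = 120.166 / 263.854 × 100 = 45.54%.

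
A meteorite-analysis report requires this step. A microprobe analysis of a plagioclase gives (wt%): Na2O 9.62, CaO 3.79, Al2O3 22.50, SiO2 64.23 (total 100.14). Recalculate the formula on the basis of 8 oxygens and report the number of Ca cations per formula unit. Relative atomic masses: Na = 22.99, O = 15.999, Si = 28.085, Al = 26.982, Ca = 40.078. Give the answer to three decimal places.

Na2O: 9.62/61.979 = 0.15521 mol → 0.31042 mol Na, 0.15521 mol O.
CaO: 3.79/56.077 = 0.06759 mol → 0.06759 mol Ca, 0.06759 mol O.
Al2O3: 22.50/101.961 = 0.22067 mol → 0.44134 mol Al, 0.66201 mol O.
SiO2: 64.23/60.083 = 1.06902 mol → 1.06902 mol Si, 2.13804 mol O.
Total oxygen = 3.02285 mol. Normalization factor = 8/3.02285 = 2.64651.
Ca per 8 O = 0.06759 × 2.64651 = 0.179.

0.179 Ca apfu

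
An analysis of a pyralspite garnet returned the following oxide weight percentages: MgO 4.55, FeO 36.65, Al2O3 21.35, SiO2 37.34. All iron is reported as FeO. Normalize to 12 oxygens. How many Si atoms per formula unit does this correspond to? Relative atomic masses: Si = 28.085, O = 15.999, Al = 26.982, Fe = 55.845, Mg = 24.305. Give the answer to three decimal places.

2.990 Si apfu

MgO: 4.55/40.304 = 0.11289 mol → 0.11289 mol Mg, 0.11289 mol O.
FeO: 36.65/71.844 = 0.51013 mol → 0.51013 mol Fe, 0.51013 mol O.
Al2O3: 21.35/101.961 = 0.20939 mol → 0.41878 mol Al, 0.62817 mol O.
SiO2: 37.34/60.083 = 0.62147 mol → 0.62147 mol Si, 1.24294 mol O.
Total oxygen = 2.49413 mol. Normalization factor = 12/2.49413 = 4.81130.
Si per 12 O = 0.62147 × 4.81130 = 2.990.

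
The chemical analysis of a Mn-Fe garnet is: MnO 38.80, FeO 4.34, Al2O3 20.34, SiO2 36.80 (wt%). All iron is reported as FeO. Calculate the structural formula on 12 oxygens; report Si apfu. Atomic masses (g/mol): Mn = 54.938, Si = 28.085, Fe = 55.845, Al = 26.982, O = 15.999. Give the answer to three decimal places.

38.80 wt% MnO ÷ 70.937 g/mol = 0.54696 mol, giving 0.54696 Mn and 0.54696 O.
4.34 wt% FeO ÷ 71.844 g/mol = 0.06041 mol, giving 0.06041 Fe and 0.06041 O.
20.34 wt% Al2O3 ÷ 101.961 g/mol = 0.19949 mol, giving 0.39898 Al and 0.59847 O.
36.80 wt% SiO2 ÷ 60.083 g/mol = 0.61249 mol, giving 0.61249 Si and 1.22498 O.
Oxygen sums to 2.43082; scaling by 12/2.43082 = 4.93661 puts the formula on 12 O.
Si: 0.61249 × 4.93661 = 3.024 atoms per formula unit.

3.024 Si apfu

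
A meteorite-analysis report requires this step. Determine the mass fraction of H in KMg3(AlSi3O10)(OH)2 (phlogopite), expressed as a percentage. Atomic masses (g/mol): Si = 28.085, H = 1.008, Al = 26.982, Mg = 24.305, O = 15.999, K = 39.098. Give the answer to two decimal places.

M(KMg3(AlSi3O10)(OH)2) = 417.254 g/mol.
H contributes 2 × 1.008 = 2.016 g per mole.
2.016/417.254 = 0.0048 → 0.48%.

0.48 mass %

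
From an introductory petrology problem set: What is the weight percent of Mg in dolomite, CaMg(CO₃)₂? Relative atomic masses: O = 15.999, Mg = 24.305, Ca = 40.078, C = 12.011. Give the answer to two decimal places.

13.18 weight percent

Molar mass of CaMg(CO₃)₂: 1·40.078 + 1·24.305 + 2·12.011 + 6·15.999 = 184.399 g/mol.
Mass of Mg per formula unit: 1 × 24.305 = 24.305 g.
Weight fraction Mg = 24.305 / 184.399 = 0.1318.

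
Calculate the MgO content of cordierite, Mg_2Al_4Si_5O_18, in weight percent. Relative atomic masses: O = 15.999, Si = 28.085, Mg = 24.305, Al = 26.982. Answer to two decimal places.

13.78 wt%

Formula mass = 584.945 g/mol.
2 Mg → 2.0000 mol MgO per formula unit; M(MgO) = 40.304, so MgO mass = 80.608 g.
80.608/584.945 × 100 = 13.78 wt%.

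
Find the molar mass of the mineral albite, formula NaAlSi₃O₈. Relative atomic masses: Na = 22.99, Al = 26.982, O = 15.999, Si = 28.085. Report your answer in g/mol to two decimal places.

M = 1·22.99 + 1·26.982 + 3·28.085 + 8·15.999

262.22 g/mol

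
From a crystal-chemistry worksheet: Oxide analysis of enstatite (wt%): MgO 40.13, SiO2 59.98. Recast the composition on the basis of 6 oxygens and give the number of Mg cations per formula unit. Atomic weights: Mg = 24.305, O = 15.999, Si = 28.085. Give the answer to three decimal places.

MgO: 40.13/40.304 = 0.99568 mol → 0.99568 mol Mg, 0.99568 mol O.
SiO2: 59.98/60.083 = 0.99829 mol → 0.99829 mol Si, 1.99658 mol O.
Total oxygen = 2.99226 mol. Normalization factor = 6/2.99226 = 2.00517.
Mg per 6 O = 0.99568 × 2.00517 = 1.997.

1.997 Mg apfu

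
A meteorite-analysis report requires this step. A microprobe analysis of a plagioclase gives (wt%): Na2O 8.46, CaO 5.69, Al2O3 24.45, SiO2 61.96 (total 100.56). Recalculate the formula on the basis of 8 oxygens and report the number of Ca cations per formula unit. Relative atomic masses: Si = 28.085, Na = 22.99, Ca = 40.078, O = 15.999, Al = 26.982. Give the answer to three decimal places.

Na2O: 8.46/61.979 = 0.13650 mol → 0.27300 mol Na, 0.13650 mol O.
CaO: 5.69/56.077 = 0.10147 mol → 0.10147 mol Ca, 0.10147 mol O.
Al2O3: 24.45/101.961 = 0.23980 mol → 0.47960 mol Al, 0.71940 mol O.
SiO2: 61.96/60.083 = 1.03124 mol → 1.03124 mol Si, 2.06248 mol O.
Total oxygen = 3.01985 mol. Normalization factor = 8/3.01985 = 2.64914.
Ca per 8 O = 0.10147 × 2.64914 = 0.269.

0.269 Ca apfu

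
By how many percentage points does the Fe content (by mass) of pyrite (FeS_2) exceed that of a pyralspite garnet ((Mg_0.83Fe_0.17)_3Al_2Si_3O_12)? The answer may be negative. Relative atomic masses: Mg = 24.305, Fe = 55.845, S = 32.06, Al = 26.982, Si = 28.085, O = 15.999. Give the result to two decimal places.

Fe in FeS_2: molar mass 119.965 g/mol; 1×55.845 = 55.845 g → 46.55 wt%.
Fe in (Mg_0.83Fe_0.17)_3Al_2Si_3O_12: molar mass 419.207 g/mol; 0.51×55.845 = 28.481 g → 6.79 wt%.
Difference = 46.55 − 6.79 = 39.76 percentage points.

39.76 percentage points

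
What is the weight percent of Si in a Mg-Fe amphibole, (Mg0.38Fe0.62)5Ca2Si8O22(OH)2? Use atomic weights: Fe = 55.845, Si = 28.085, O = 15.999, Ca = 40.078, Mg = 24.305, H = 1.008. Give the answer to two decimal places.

24.69 mass %

M((Mg0.38Fe0.62)5Ca2Si8O22(OH)2) = 910.127 g/mol.
Si contributes 8 × 28.085 = 224.680 g per mole.
224.680/910.127 = 0.2469 → 24.69%.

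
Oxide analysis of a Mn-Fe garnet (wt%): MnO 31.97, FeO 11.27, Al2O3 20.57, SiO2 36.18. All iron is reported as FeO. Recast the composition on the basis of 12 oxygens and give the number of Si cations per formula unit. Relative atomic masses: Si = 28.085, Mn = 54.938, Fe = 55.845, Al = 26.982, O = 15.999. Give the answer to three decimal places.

MnO (M=70.937): mol = 0.45068; Mn = 0.45068, O = 0.45068.
FeO (M=71.844): mol = 0.15687; Fe = 0.15687, O = 0.15687.
Al2O3 (M=101.961): mol = 0.20174; Al = 0.40348, O = 0.60522.
SiO2 (M=60.083): mol = 0.60217; Si = 0.60217, O = 1.20434.
ΣO = 2.41711; factor = 12/ΣO = 4.96461.
Si apfu = 0.60217 × 4.96461 = 2.990.

2.990 Si apfu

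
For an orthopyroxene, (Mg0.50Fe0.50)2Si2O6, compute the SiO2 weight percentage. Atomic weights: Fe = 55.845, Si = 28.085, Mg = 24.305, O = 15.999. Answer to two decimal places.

51.73 wt%

Formula mass = 232.314 g/mol.
2 Si → 2.0000 mol SiO2 per formula unit; M(SiO2) = 60.083, so SiO2 mass = 120.166 g.
120.166/232.314 × 100 = 51.73 wt%.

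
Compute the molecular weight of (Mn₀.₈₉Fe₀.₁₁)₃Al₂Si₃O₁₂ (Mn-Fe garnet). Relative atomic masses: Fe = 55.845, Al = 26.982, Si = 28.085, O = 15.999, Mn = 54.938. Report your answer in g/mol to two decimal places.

495.32 g/mol

M = 2.67×54.938 + 0.33×55.845 + 2×26.982 + 3×28.085 + 12×15.999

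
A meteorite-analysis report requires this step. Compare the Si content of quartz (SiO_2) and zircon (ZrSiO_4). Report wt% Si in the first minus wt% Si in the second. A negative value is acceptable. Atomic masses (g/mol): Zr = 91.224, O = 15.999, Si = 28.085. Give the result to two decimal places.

31.42 percentage points

M(SiO_2) = 60.083 g/mol, so wt% Si = 28.085/60.083 × 100 = 46.74%.
M(ZrSiO_4) = 183.305 g/mol, so wt% Si = 28.085/183.305 × 100 = 15.32%.
46.74 − 15.32 = 31.42 pp.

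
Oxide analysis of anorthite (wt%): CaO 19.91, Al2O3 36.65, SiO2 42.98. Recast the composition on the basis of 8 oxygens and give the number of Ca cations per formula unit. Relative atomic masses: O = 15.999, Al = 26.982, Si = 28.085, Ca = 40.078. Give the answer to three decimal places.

0.992 Ca apfu

19.91 wt% CaO ÷ 56.077 g/mol = 0.35505 mol, giving 0.35505 Ca and 0.35505 O.
36.65 wt% Al2O3 ÷ 101.961 g/mol = 0.35945 mol, giving 0.71890 Al and 1.07835 O.
42.98 wt% SiO2 ÷ 60.083 g/mol = 0.71534 mol, giving 0.71534 Si and 1.43068 O.
Oxygen sums to 2.86408; scaling by 8/2.86408 = 2.79322 puts the formula on 8 O.
Ca: 0.35505 × 2.79322 = 0.992 atoms per formula unit.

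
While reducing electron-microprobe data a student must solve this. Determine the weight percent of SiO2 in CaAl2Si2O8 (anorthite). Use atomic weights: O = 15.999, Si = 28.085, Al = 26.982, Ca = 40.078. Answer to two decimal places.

43.19 wt%

M(CaAl2Si2O8) = 278.204 g/mol; M(SiO2) = 60.083 g/mol.
Moles SiO2 per formula unit = 2 Si ÷ 1 = 2.0000.
SiO2 fraction = (2.0000 × 60.083) / 278.204 = 120.166/278.204 = 0.4319.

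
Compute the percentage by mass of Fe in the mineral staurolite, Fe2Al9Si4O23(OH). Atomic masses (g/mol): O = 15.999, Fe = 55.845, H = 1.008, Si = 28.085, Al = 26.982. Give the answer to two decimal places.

13.11 wt%

M(Fe2Al9Si4O23(OH)) = 851.852 g/mol.
Fe contributes 2 × 55.845 = 111.690 g per mole.
111.690/851.852 = 0.1311 → 13.11%.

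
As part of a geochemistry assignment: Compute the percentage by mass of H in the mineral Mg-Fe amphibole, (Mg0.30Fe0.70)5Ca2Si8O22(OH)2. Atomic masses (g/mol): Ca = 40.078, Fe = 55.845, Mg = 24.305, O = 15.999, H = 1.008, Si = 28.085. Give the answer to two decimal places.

0.22 weight percent

M((Mg0.30Fe0.70)5Ca2Si8O22(OH)2) = 922.743 g/mol.
H contributes 2 × 1.008 = 2.016 g per mole.
2.016/922.743 = 0.0022 → 0.22%.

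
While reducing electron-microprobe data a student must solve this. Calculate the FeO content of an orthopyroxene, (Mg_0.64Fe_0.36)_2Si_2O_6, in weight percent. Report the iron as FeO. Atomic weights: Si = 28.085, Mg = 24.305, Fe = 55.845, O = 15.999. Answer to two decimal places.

23.15 wt%

Molar mass of (Mg_0.64Fe_0.36)_2Si_2O_6 = 1.28*24.305 + 0.72*55.845 + 2*28.085 + 6*15.999 = 223.483 g/mol.
Each formula unit contains 0.72 Fe, equivalent to 0.72/1 = 0.7200 mol FeO.
M(FeO) = 1×55.845 + 1×15.999 = 71.844 g/mol.
Mass of FeO per formula unit = 0.7200 × 71.844 = 51.728 g.
FeO wt% = 51.728 / 223.483 × 100 = 23.15%.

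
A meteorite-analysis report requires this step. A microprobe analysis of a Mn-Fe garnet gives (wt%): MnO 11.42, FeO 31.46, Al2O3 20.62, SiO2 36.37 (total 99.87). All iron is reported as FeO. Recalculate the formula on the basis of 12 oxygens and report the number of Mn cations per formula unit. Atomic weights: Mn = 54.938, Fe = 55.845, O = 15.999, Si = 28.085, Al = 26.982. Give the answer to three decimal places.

0.800 Mn apfu

MnO (M=70.937): mol = 0.16099; Mn = 0.16099, O = 0.16099.
FeO (M=71.844): mol = 0.43789; Fe = 0.43789, O = 0.43789.
Al2O3 (M=101.961): mol = 0.20223; Al = 0.40446, O = 0.60669.
SiO2 (M=60.083): mol = 0.60533; Si = 0.60533, O = 1.21066.
ΣO = 2.41623; factor = 12/ΣO = 4.96641.
Mn apfu = 0.16099 × 4.96641 = 0.800.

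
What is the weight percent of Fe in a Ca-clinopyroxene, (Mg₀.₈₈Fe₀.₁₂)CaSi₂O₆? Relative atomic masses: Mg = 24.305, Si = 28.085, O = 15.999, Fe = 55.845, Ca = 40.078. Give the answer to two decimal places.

Formula mass = 0.88*24.305 + 0.12*55.845 + 1*40.078 + 2*28.085 + 6*15.999 = 220.332 g/mol, of which 6.701 g is Fe.
So Fe makes up 6.701/220.332 = 0.0304 of the mass, i.e. 3.04%.

3.04 weight percent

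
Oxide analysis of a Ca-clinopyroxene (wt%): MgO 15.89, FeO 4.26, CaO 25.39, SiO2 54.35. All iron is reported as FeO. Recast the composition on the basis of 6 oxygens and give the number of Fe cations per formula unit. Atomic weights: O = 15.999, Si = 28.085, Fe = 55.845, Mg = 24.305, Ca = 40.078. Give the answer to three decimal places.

0.131 Fe apfu

MgO: 15.89/40.304 = 0.39425 mol → 0.39425 mol Mg, 0.39425 mol O.
FeO: 4.26/71.844 = 0.05930 mol → 0.05930 mol Fe, 0.05930 mol O.
CaO: 25.39/56.077 = 0.45277 mol → 0.45277 mol Ca, 0.45277 mol O.
SiO2: 54.35/60.083 = 0.90458 mol → 0.90458 mol Si, 1.80916 mol O.
Total oxygen = 2.71548 mol. Normalization factor = 6/2.71548 = 2.20955.
Fe per 6 O = 0.05930 × 2.20955 = 0.131.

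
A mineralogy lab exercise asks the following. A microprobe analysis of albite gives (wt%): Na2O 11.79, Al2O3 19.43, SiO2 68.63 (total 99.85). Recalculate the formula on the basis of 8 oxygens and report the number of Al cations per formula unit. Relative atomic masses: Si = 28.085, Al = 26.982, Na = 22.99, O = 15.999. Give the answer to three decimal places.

1.001 Al apfu

Na2O: 11.79/61.979 = 0.19023 mol → 0.38046 mol Na, 0.19023 mol O.
Al2O3: 19.43/101.961 = 0.19056 mol → 0.38112 mol Al, 0.57168 mol O.
SiO2: 68.63/60.083 = 1.14225 mol → 1.14225 mol Si, 2.28450 mol O.
Total oxygen = 3.04641 mol. Normalization factor = 8/3.04641 = 2.62604.
Al per 8 O = 0.38112 × 2.62604 = 1.001.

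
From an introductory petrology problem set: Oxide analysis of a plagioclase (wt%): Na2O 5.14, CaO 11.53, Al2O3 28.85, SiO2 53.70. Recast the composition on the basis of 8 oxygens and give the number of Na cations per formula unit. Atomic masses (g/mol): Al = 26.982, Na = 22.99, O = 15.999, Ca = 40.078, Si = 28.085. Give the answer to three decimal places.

0.454 Na apfu

5.14 wt% Na2O ÷ 61.979 g/mol = 0.08293 mol, giving 0.16586 Na and 0.08293 O.
11.53 wt% CaO ÷ 56.077 g/mol = 0.20561 mol, giving 0.20561 Ca and 0.20561 O.
28.85 wt% Al2O3 ÷ 101.961 g/mol = 0.28295 mol, giving 0.56590 Al and 0.84885 O.
53.70 wt% SiO2 ÷ 60.083 g/mol = 0.89376 mol, giving 0.89376 Si and 1.78752 O.
Oxygen sums to 2.92491; scaling by 8/2.92491 = 2.73513 puts the formula on 8 O.
Na: 0.16586 × 2.73513 = 0.454 atoms per formula unit.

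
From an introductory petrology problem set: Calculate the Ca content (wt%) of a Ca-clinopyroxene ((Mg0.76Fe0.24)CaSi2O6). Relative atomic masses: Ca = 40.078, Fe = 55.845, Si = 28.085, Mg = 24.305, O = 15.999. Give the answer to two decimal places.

17.88 wt%

Formula mass = 0.76×24.305 + 0.24×55.845 + 1×40.078 + 2×28.085 + 6×15.999 = 224.117 g/mol, of which 40.078 g is Ca.
So Ca makes up 40.078/224.117 = 0.1788 of the mass, i.e. 17.88%.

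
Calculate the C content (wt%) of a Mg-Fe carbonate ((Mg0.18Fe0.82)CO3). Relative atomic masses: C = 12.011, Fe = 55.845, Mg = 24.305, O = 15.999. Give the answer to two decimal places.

10.90 wt%

Molar mass of (Mg0.18Fe0.82)CO3: 0.18·24.305 + 0.82·55.845 + 1·12.011 + 3·15.999 = 110.176 g/mol.
Mass of C per formula unit: 1 × 12.011 = 12.011 g.
Weight fraction C = 12.011 / 110.176 = 0.1090.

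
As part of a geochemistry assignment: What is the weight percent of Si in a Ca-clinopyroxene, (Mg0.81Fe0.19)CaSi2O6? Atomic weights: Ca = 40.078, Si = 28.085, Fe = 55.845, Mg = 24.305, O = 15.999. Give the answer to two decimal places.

Formula mass = 0.81·24.305 + 0.19·55.845 + 1·40.078 + 2·28.085 + 6·15.999 = 222.540 g/mol, of which 56.170 g is Si.
So Si makes up 56.170/222.540 = 0.2524 of the mass, i.e. 25.24%.

25.24 weight percent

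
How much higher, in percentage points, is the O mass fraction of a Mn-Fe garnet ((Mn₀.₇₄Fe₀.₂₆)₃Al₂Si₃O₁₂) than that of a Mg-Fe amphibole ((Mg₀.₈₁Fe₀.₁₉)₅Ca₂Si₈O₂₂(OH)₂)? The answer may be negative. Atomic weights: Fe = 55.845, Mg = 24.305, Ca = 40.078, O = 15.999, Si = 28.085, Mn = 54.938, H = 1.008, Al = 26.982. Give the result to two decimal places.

-6.86 percentage points

M((Mn₀.₇₄Fe₀.₂₆)₃Al₂Si₃O₁₂) = 495.728 g/mol, so wt% O = 191.988/495.728 × 100 = 38.73%.
M((Mg₀.₈₁Fe₀.₁₉)₅Ca₂Si₈O₂₂(OH)₂) = 842.316 g/mol, so wt% O = 383.976/842.316 × 100 = 45.59%.
38.73 − 45.59 = -6.86 pp.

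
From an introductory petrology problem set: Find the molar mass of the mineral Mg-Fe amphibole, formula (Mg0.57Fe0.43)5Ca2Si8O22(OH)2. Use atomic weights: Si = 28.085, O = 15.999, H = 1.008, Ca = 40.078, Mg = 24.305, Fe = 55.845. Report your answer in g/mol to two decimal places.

The formula mass is the sum 2.85·24.305 + 2.15·55.845 + 2·40.078 + 8·28.085 + 24·15.999 + 2·1.008.

880.16 g/mol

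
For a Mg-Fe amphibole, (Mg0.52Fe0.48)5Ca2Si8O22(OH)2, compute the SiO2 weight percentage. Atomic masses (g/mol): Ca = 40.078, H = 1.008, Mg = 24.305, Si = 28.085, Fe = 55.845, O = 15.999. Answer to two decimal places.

54.13 wt%

M((Mg0.52Fe0.48)5Ca2Si8O22(OH)2) = 888.049 g/mol; M(SiO2) = 60.083 g/mol.
Moles SiO2 per formula unit = 8 Si ÷ 1 = 8.0000.
SiO2 fraction = (8.0000 × 60.083) / 888.049 = 480.664/888.049 = 0.5413.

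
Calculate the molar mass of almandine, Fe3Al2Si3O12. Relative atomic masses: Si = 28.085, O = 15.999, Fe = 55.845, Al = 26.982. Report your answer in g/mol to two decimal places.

Fe: 3 × 55.845 = 167.5350
Al: 2 × 26.982 = 53.9640
Si: 3 × 28.085 = 84.2550
O: 12 × 15.999 = 191.9880
Summing the contributions gives the formula mass.

497.74 g/mol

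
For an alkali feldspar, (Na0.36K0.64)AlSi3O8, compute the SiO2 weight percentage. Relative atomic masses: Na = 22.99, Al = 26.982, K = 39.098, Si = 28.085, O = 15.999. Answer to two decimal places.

66.14 wt%

M((Na0.36K0.64)AlSi3O8) = 272.528 g/mol; M(SiO2) = 60.083 g/mol.
Moles SiO2 per formula unit = 3 Si ÷ 1 = 3.0000.
SiO2 fraction = (3.0000 × 60.083) / 272.528 = 180.249/272.528 = 0.6614.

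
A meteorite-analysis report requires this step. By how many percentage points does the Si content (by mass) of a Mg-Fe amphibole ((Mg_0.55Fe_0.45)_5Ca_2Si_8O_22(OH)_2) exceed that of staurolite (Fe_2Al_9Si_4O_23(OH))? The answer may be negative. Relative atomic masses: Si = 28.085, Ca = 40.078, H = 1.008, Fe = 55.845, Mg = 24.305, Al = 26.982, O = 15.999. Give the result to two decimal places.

12.25 percentage points

Si in (Mg_0.55Fe_0.45)_5Ca_2Si_8O_22(OH)_2: molar mass 883.318 g/mol; 8×28.085 = 224.680 g → 25.44 wt%.
Si in Fe_2Al_9Si_4O_23(OH): molar mass 851.852 g/mol; 4×28.085 = 112.340 g → 13.19 wt%.
Difference = 25.44 − 13.19 = 12.25 percentage points.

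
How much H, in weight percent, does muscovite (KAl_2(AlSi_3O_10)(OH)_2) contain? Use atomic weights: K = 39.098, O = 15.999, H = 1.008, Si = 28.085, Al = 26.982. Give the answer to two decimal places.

0.51 weight percent

M(KAl_2(AlSi_3O_10)(OH)_2) = 398.303 g/mol.
H contributes 2 × 1.008 = 2.016 g per mole.
2.016/398.303 = 0.0051 → 0.51%.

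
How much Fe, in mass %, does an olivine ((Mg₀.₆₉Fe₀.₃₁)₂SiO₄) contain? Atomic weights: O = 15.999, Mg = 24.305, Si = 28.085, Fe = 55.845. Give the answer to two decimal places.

21.61 mass %

M((Mg₀.₆₉Fe₀.₃₁)₂SiO₄) = 160.246 g/mol.
Fe contributes 0.62 × 55.845 = 34.624 g per mole.
34.624/160.246 = 0.2161 → 21.61%.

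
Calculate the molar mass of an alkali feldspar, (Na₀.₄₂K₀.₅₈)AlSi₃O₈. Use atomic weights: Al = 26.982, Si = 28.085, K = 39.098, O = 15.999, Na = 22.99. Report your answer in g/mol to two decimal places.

271.56 g/mol

Na: 0.42 × 22.99 = 9.6558
K: 0.58 × 39.098 = 22.6768
Al: 1 × 26.982 = 26.9820
Si: 3 × 28.085 = 84.2550
O: 8 × 15.999 = 127.9920
Summing the contributions gives the formula mass.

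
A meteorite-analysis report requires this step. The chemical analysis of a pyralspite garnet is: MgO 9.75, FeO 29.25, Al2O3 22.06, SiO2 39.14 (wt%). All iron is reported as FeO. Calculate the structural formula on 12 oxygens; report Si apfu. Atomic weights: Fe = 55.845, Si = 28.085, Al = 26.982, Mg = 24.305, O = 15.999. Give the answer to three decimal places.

9.75 wt% MgO ÷ 40.304 g/mol = 0.24191 mol, giving 0.24191 Mg and 0.24191 O.
29.25 wt% FeO ÷ 71.844 g/mol = 0.40713 mol, giving 0.40713 Fe and 0.40713 O.
22.06 wt% Al2O3 ÷ 101.961 g/mol = 0.21636 mol, giving 0.43272 Al and 0.64908 O.
39.14 wt% SiO2 ÷ 60.083 g/mol = 0.65143 mol, giving 0.65143 Si and 1.30286 O.
Oxygen sums to 2.60098; scaling by 12/2.60098 = 4.61365 puts the formula on 12 O.
Si: 0.65143 × 4.61365 = 3.005 atoms per formula unit.

3.005 Si apfu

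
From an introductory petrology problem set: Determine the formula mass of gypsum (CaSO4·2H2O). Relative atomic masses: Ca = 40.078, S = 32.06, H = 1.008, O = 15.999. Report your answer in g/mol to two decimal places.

The formula mass is the sum 1*40.078 + 1*32.06 + 6*15.999 + 4*1.008.

172.16 g/mol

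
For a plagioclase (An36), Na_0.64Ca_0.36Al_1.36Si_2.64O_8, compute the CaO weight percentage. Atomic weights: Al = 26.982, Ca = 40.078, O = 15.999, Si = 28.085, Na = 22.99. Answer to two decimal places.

Formula mass = 267.974 g/mol.
0.36 Ca → 0.3600 mol CaO per formula unit; M(CaO) = 56.077, so CaO mass = 20.188 g.
20.188/267.974 × 100 = 7.53 wt%.

7.53 wt%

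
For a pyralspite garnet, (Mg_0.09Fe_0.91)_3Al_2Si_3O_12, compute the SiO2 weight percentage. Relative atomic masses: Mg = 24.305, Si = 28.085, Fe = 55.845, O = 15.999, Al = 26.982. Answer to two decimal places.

36.84 wt%

Formula mass = 489.226 g/mol.
3 Si → 3.0000 mol SiO2 per formula unit; M(SiO2) = 60.083, so SiO2 mass = 180.249 g.
180.249/489.226 × 100 = 36.84 wt%.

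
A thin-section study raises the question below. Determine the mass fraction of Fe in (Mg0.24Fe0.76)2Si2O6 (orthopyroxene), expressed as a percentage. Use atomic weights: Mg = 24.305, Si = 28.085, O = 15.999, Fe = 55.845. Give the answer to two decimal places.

Molar mass of (Mg0.24Fe0.76)2Si2O6: 0.48×24.305 + 1.52×55.845 + 2×28.085 + 6×15.999 = 248.715 g/mol.
Mass of Fe per formula unit: 1.52 × 55.845 = 84.884 g.
Weight fraction Fe = 84.884 / 248.715 = 0.3413.

34.13 weight percent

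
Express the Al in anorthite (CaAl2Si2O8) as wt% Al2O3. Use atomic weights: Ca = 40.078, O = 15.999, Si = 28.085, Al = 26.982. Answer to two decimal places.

Formula mass = 278.204 g/mol.
2 Al → 1.0000 mol Al2O3 per formula unit; M(Al2O3) = 101.961, so Al2O3 mass = 101.961 g.
101.961/278.204 × 100 = 36.65 wt%.

36.65 wt%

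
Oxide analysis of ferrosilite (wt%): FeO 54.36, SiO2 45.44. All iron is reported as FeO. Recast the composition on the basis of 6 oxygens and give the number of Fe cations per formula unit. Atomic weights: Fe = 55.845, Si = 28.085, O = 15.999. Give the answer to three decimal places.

FeO: 54.36/71.844 = 0.75664 mol → 0.75664 mol Fe, 0.75664 mol O.
SiO2: 45.44/60.083 = 0.75629 mol → 0.75629 mol Si, 1.51258 mol O.
Total oxygen = 2.26922 mol. Normalization factor = 6/2.26922 = 2.64408.
Fe per 6 O = 0.75664 × 2.64408 = 2.001.

2.001 Fe apfu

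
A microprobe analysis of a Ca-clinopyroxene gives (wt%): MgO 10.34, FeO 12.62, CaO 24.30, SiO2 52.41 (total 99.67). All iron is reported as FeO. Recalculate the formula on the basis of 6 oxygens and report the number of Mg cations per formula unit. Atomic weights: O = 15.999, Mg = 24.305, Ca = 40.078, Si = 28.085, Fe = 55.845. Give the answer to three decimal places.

10.34 wt% MgO ÷ 40.304 g/mol = 0.25655 mol, giving 0.25655 Mg and 0.25655 O.
12.62 wt% FeO ÷ 71.844 g/mol = 0.17566 mol, giving 0.17566 Fe and 0.17566 O.
24.30 wt% CaO ÷ 56.077 g/mol = 0.43333 mol, giving 0.43333 Ca and 0.43333 O.
52.41 wt% SiO2 ÷ 60.083 g/mol = 0.87229 mol, giving 0.87229 Si and 1.74458 O.
Oxygen sums to 2.61012; scaling by 6/2.61012 = 2.29874 puts the formula on 6 O.
Mg: 0.25655 × 2.29874 = 0.590 atoms per formula unit.

0.590 Mg apfu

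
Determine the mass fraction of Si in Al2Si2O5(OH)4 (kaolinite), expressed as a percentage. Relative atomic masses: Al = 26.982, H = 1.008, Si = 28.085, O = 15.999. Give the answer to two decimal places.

21.76 mass %

Molar mass of Al2Si2O5(OH)4: 2·26.982 + 2·28.085 + 9·15.999 + 4·1.008 = 258.157 g/mol.
Mass of Si per formula unit: 2 × 28.085 = 56.170 g.
Weight fraction Si = 56.170 / 258.157 = 0.2176.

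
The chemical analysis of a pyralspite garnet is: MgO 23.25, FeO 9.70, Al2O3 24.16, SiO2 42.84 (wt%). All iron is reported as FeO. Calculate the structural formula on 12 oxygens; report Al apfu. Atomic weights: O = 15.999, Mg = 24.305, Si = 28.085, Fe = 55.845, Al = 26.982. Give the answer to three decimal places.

MgO: 23.25/40.304 = 0.57687 mol → 0.57687 mol Mg, 0.57687 mol O.
FeO: 9.70/71.844 = 0.13501 mol → 0.13501 mol Fe, 0.13501 mol O.
Al2O3: 24.16/101.961 = 0.23695 mol → 0.47390 mol Al, 0.71085 mol O.
SiO2: 42.84/60.083 = 0.71301 mol → 0.71301 mol Si, 1.42602 mol O.
Total oxygen = 2.84875 mol. Normalization factor = 12/2.84875 = 4.21237.
Al per 12 O = 0.47390 × 4.21237 = 1.996.

1.996 Al apfu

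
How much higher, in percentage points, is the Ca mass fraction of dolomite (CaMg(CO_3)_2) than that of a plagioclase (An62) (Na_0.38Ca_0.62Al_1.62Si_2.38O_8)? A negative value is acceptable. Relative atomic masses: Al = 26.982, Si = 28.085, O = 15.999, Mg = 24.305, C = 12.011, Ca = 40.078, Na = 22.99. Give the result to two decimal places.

First mineral: 40.078 g Ca in 184.399 g formula = 21.73 wt% Ca.
Second mineral: 24.848 g Ca in 272.130 g formula = 9.13 wt% Ca.
21.73% − 9.13% gives a difference of 12.60 percentage points.

12.60 percentage points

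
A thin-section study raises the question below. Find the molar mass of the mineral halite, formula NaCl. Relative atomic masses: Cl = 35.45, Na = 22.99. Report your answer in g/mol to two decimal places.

58.44 g/mol

The formula mass is the sum 1×22.99 + 1×35.45.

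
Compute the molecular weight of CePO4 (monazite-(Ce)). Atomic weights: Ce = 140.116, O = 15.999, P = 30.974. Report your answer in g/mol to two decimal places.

235.09 g/mol

Ce: 1 × 140.116 = 140.1160
P: 1 × 30.974 = 30.9740
O: 4 × 15.999 = 63.9960
Summing the contributions gives the formula mass.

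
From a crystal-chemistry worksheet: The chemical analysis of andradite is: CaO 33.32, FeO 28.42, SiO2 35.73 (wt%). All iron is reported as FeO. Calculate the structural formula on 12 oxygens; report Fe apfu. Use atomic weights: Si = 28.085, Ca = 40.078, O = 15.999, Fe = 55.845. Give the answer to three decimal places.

33.32 wt% CaO ÷ 56.077 g/mol = 0.59418 mol, giving 0.59418 Ca and 0.59418 O.
28.42 wt% FeO ÷ 71.844 g/mol = 0.39558 mol, giving 0.39558 Fe and 0.39558 O.
35.73 wt% SiO2 ÷ 60.083 g/mol = 0.59468 mol, giving 0.59468 Si and 1.18936 O.
Oxygen sums to 2.17912; scaling by 12/2.17912 = 5.50681 puts the formula on 12 O.
Fe: 0.39558 × 5.50681 = 2.178 atoms per formula unit.

2.178 Fe apfu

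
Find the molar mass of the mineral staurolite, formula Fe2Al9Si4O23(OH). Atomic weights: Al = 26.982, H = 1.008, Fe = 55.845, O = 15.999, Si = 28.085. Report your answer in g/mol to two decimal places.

The formula mass is the sum 2*55.845 + 9*26.982 + 4*28.085 + 24*15.999 + 1*1.008.

851.85 g/mol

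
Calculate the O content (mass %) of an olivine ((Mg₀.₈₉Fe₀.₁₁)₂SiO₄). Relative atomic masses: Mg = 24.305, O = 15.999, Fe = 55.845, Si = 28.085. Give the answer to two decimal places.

Molar mass of (Mg₀.₈₉Fe₀.₁₁)₂SiO₄: 1.78*24.305 + 0.22*55.845 + 1*28.085 + 4*15.999 = 147.630 g/mol.
Mass of O per formula unit: 4 × 15.999 = 63.996 g.
Weight fraction O = 63.996 / 147.630 = 0.4335.

43.35 mass %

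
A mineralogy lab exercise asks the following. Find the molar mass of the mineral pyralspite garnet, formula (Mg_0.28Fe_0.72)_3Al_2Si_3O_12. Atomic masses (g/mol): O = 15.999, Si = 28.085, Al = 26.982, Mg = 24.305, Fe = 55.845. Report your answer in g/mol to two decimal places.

Mg: 0.84 × 24.305 = 20.4162
Fe: 2.16 × 55.845 = 120.6252
Al: 2 × 26.982 = 53.9640
Si: 3 × 28.085 = 84.2550
O: 12 × 15.999 = 191.9880
Summing the contributions gives the formula mass.

471.25 g/mol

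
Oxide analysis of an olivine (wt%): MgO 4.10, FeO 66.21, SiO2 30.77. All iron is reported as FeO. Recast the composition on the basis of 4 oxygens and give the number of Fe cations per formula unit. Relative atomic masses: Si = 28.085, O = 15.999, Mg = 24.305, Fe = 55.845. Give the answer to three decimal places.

4.10 wt% MgO ÷ 40.304 g/mol = 0.10173 mol, giving 0.10173 Mg and 0.10173 O.
66.21 wt% FeO ÷ 71.844 g/mol = 0.92158 mol, giving 0.92158 Fe and 0.92158 O.
30.77 wt% SiO2 ÷ 60.083 g/mol = 0.51212 mol, giving 0.51212 Si and 1.02424 O.
Oxygen sums to 2.04755; scaling by 4/2.04755 = 1.95355 puts the formula on 4 O.
Fe: 0.92158 × 1.95355 = 1.800 atoms per formula unit.

1.800 Fe apfu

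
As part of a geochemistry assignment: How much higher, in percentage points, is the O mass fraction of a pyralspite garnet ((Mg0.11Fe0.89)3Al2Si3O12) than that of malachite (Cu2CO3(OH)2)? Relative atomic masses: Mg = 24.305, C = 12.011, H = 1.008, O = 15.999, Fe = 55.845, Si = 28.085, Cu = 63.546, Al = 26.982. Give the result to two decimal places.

First mineral: 191.988 g O in 487.334 g formula = 39.40 wt% O.
Second mineral: 79.995 g O in 221.114 g formula = 36.18 wt% O.
39.40% − 36.18% gives a difference of 3.22 percentage points.

3.22 percentage points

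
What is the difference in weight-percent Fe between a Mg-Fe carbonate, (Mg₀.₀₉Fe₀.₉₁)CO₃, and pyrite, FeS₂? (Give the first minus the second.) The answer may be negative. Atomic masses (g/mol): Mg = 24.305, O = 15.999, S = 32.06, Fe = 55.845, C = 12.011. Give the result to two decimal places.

-1.58 percentage points

M((Mg₀.₀₉Fe₀.₉₁)CO₃) = 113.014 g/mol, so wt% Fe = 50.819/113.014 × 100 = 44.97%.
M(FeS₂) = 119.965 g/mol, so wt% Fe = 55.845/119.965 × 100 = 46.55%.
44.97 − 46.55 = -1.58 pp.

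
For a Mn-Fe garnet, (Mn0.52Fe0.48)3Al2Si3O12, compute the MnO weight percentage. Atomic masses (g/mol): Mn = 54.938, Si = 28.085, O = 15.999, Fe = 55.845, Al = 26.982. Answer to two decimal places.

Molar mass of (Mn0.52Fe0.48)3Al2Si3O12 = 1.56*54.938 + 1.44*55.845 + 2*26.982 + 3*28.085 + 12*15.999 = 496.327 g/mol.
Each formula unit contains 1.56 Mn, equivalent to 1.56/1 = 1.5600 mol MnO.
M(MnO) = 1×54.938 + 1×15.999 = 70.937 g/mol.
Mass of MnO per formula unit = 1.5600 × 70.937 = 110.662 g.
MnO wt% = 110.662 / 496.327 × 100 = 22.30%.

22.30 wt%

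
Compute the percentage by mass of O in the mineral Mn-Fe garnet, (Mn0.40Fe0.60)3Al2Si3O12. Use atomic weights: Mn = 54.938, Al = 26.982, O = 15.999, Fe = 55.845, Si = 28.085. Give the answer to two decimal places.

M((Mn0.40Fe0.60)3Al2Si3O12) = 496.654 g/mol.
O contributes 12 × 15.999 = 191.988 g per mole.
191.988/496.654 = 0.3866 → 38.66%.

38.66 wt%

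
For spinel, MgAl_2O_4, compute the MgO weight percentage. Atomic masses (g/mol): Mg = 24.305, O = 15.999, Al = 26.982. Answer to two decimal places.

Formula mass = 142.265 g/mol.
1 Mg → 1.0000 mol MgO per formula unit; M(MgO) = 40.304, so MgO mass = 40.304 g.
40.304/142.265 × 100 = 28.33 wt%.

28.33 wt%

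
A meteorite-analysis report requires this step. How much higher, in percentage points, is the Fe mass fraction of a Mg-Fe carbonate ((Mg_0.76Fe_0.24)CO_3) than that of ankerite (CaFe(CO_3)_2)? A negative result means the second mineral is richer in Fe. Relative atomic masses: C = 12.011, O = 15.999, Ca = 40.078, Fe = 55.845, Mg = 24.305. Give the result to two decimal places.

M((Mg_0.76Fe_0.24)CO_3) = 91.883 g/mol, so wt% Fe = 13.403/91.883 × 100 = 14.59%.
M(CaFe(CO_3)_2) = 215.939 g/mol, so wt% Fe = 55.845/215.939 × 100 = 25.86%.
14.59 − 25.86 = -11.27 pp.

-11.27 percentage points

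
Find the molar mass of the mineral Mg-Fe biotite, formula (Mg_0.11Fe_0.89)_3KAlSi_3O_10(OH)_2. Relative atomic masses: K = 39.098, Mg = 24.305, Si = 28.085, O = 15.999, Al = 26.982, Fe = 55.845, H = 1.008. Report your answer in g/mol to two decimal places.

M = 0.33·24.305 + 2.67·55.845 + 1·39.098 + 1·26.982 + 3·28.085 + 12·15.999 + 2·1.008

501.47 g/mol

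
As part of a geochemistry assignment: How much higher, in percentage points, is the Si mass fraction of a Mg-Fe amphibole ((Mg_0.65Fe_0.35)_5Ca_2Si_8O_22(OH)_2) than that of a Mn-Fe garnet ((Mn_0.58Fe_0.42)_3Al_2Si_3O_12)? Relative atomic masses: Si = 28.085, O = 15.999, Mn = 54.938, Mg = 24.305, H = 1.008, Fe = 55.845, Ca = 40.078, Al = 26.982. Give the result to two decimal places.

M((Mg_0.65Fe_0.35)_5Ca_2Si_8O_22(OH)_2) = 867.548 g/mol, so wt% Si = 224.680/867.548 × 100 = 25.90%.
M((Mn_0.58Fe_0.42)_3Al_2Si_3O_12) = 496.164 g/mol, so wt% Si = 84.255/496.164 × 100 = 16.98%.
25.90 − 16.98 = 8.92 pp.

8.92 percentage points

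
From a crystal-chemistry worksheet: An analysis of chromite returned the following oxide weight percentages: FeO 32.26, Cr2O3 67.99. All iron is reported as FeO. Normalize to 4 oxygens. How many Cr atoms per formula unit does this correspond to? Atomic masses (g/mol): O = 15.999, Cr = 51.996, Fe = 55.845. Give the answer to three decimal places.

1.998 Cr apfu

32.26 wt% FeO ÷ 71.844 g/mol = 0.44903 mol, giving 0.44903 Fe and 0.44903 O.
67.99 wt% Cr2O3 ÷ 151.989 g/mol = 0.44734 mol, giving 0.89468 Cr and 1.34202 O.
Oxygen sums to 1.79105; scaling by 4/1.79105 = 2.23333 puts the formula on 4 O.
Cr: 0.89468 × 2.23333 = 1.998 atoms per formula unit.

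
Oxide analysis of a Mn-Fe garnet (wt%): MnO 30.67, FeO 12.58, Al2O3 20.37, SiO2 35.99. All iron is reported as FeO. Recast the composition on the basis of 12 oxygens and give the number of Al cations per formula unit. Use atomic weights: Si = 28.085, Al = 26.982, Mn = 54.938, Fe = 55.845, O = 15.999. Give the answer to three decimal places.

1.994 Al apfu

MnO: 30.67/70.937 = 0.43236 mol → 0.43236 mol Mn, 0.43236 mol O.
FeO: 12.58/71.844 = 0.17510 mol → 0.17510 mol Fe, 0.17510 mol O.
Al2O3: 20.37/101.961 = 0.19978 mol → 0.39956 mol Al, 0.59934 mol O.
SiO2: 35.99/60.083 = 0.59900 mol → 0.59900 mol Si, 1.19800 mol O.
Total oxygen = 2.40480 mol. Normalization factor = 12/2.40480 = 4.99002.
Al per 12 O = 0.39956 × 4.99002 = 1.994.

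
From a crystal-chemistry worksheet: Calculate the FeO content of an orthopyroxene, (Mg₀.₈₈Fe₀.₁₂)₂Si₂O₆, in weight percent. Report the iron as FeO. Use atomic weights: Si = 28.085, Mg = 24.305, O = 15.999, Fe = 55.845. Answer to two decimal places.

8.28 wt%

M((Mg₀.₈₈Fe₀.₁₂)₂Si₂O₆) = 208.344 g/mol; M(FeO) = 71.844 g/mol.
Moles FeO per formula unit = 0.24 Fe ÷ 1 = 0.2400.
FeO fraction = (0.2400 × 71.844) / 208.344 = 17.243/208.344 = 0.0828.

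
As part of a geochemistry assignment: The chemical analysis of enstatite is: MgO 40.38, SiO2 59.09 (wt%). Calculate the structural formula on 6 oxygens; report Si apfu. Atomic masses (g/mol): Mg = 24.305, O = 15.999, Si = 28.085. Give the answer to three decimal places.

MgO (M=40.304): mol = 1.00189; Mg = 1.00189, O = 1.00189.
SiO2 (M=60.083): mol = 0.98347; Si = 0.98347, O = 1.96694.
ΣO = 2.96883; factor = 6/ΣO = 2.02100.
Si apfu = 0.98347 × 2.02100 = 1.988.

1.988 Si apfu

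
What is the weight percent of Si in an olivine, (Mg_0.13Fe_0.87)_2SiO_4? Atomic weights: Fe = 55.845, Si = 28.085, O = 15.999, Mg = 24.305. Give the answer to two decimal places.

Formula mass = 0.26×24.305 + 1.74×55.845 + 1×28.085 + 4×15.999 = 195.571 g/mol, of which 28.085 g is Si.
So Si makes up 28.085/195.571 = 0.1436 of the mass, i.e. 14.36%.

14.36 mass %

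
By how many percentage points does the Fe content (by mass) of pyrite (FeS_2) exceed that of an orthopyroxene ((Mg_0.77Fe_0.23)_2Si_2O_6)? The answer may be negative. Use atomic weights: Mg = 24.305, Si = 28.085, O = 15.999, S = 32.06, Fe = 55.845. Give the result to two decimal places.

34.62 percentage points

First mineral: 55.845 g Fe in 119.965 g formula = 46.55 wt% Fe.
Second mineral: 25.689 g Fe in 215.282 g formula = 11.93 wt% Fe.
46.55% − 11.93% gives a difference of 34.62 percentage points.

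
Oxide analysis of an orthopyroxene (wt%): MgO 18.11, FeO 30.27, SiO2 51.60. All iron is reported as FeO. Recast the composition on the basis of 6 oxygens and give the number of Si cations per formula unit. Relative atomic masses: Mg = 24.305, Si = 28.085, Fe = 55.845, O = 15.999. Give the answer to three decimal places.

1.991 Si apfu

MgO (M=40.304): mol = 0.44934; Mg = 0.44934, O = 0.44934.
FeO (M=71.844): mol = 0.42133; Fe = 0.42133, O = 0.42133.
SiO2 (M=60.083): mol = 0.85881; Si = 0.85881, O = 1.71762.
ΣO = 2.58829; factor = 6/ΣO = 2.31813.
Si apfu = 0.85881 × 2.31813 = 1.991.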